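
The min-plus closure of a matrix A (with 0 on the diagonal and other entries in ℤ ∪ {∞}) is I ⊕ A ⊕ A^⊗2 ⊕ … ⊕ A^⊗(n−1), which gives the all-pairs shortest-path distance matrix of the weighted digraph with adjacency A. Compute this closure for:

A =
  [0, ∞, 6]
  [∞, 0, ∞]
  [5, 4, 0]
Closure =
  [0, 10, 6]
  [∞, 0, ∞]
  [5, 4, 0]

This is the Floyd-Warshall all-pairs shortest-path computation. For each intermediate vertex k = 0, 1, …, 2, update dist[i][j] ← min(dist[i][j], dist[i][k] + dist[k][j]). The final matrix gives, for each (i, j), the minimum total weight of any directed path from i to j (possibly empty when i = j).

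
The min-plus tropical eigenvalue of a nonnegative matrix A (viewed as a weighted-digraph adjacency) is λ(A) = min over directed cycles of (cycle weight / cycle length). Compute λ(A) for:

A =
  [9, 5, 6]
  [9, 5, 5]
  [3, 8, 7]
λ(A) = 13/3

Enumerate directed cycles and compute their means (weight / length). Sample:
  cycle 0 → 0: weight = 9, length = 1, mean = 9/1 ≈ 9.000
  cycle 1 → 1: weight = 5, length = 1, mean = 5/1 ≈ 5.000
  cycle 2 → 2: weight = 7, length = 1, mean = 7/1 ≈ 7.000
  cycle 0 → 1 → 0: weight = 14, length = 2, mean = 14/2 ≈ 7.000
  cycle 0 → 2 → 0: weight = 9, length = 2, mean = 9/2 ≈ 4.500
  cycle 1 → 0 → 1: weight = 14, length = 2, mean = 14/2 ≈ 7.000
Minimum mean = 4.333, attained e.g. along the cycle 0 → 1 → 2 → 0 with weight 13 and length 3. So λ(A) = 13/3 = 13/3.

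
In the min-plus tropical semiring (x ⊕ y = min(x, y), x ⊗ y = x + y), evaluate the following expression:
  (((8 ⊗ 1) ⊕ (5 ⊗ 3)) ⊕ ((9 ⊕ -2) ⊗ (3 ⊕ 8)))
(((8 ⊗ 1) ⊕ (5 ⊗ 3)) ⊕ ((9 ⊕ -2) ⊗ (3 ⊕ 8))) = 1

Expand innermost to outermost. Recall ⊕ takes the minimum of its arguments and ⊗ takes their sum. Working out the expression (((8 ⊗ 1) ⊕ (5 ⊗ 3)) ⊕ ((9 ⊕ -2) ⊗ (3 ⊕ 8))) gives 1.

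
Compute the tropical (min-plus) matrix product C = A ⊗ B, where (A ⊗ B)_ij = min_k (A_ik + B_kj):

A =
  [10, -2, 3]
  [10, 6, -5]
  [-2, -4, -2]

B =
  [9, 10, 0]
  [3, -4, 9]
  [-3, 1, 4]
A ⊗ B =
  [0, -6, 7]
  [-8, -4, -1]
  [-5, -8, -2]

Apply the min-plus product entry-by-entry:
  C[0][0] = min over k of (A[0][0] + B[0][0] = 10 + 9 = 19, A[0][1] + B[1][0] = -2 + 3 = 1, A[0][2] + B[2][0] = 3 + -3 = 0) = 0 (attained at k = 2)
  C[0][1] = min over k of (A[0][0] + B[0][1] = 10 + 10 = 20, A[0][1] + B[1][1] = -2 + -4 = -6, A[0][2] + B[2][1] = 3 + 1 = 4) = -6 (attained at k = 1)
  C[0][2] = min over k of (A[0][0] + B[0][2] = 10 + 0 = 10, A[0][1] + B[1][2] = -2 + 9 = 7, A[0][2] + B[2][2] = 3 + 4 = 7) = 7 (attained at k = 1)
  C[1][0] = min over k of (A[1][0] + B[0][0] = 10 + 9 = 19, A[1][1] + B[1][0] = 6 + 3 = 9, A[1][2] + B[2][0] = -5 + -3 = -8) = -8 (attained at k = 2)
  C[1][1] = min over k of (A[1][0] + B[0][1] = 10 + 10 = 20, A[1][1] + B[1][1] = 6 + -4 = 2, A[1][2] + B[2][1] = -5 + 1 = -4) = -4 (attained at k = 2)
  C[1][2] = min over k of (A[1][0] + B[0][2] = 10 + 0 = 10, A[1][1] + B[1][2] = 6 + 9 = 15, A[1][2] + B[2][2] = -5 + 4 = -1) = -1 (attained at k = 2)
  C[2][0] = min over k of (A[2][0] + B[0][0] = -2 + 9 = 7, A[2][1] + B[1][0] = -4 + 3 = -1, A[2][2] + B[2][0] = -2 + -3 = -5) = -5 (attained at k = 2)
  C[2][1] = min over k of (A[2][0] + B[0][1] = -2 + 10 = 8, A[2][1] + B[1][1] = -4 + -4 = -8, A[2][2] + B[2][1] = -2 + 1 = -1) = -8 (attained at k = 1)
  C[2][2] = min over k of (A[2][0] + B[0][2] = -2 + 0 = -2, A[2][1] + B[1][2] = -4 + 9 = 5, A[2][2] + B[2][2] = -2 + 4 = 2) = -2 (attained at k = 0)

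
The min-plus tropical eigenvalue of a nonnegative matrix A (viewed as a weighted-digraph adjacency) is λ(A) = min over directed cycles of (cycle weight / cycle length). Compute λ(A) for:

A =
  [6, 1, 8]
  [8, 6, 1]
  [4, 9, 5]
λ(A) = 2

Enumerate directed cycles and compute their means (weight / length). Sample:
  cycle 0 → 0: weight = 6, length = 1, mean = 6/1 ≈ 6.000
  cycle 1 → 1: weight = 6, length = 1, mean = 6/1 ≈ 6.000
  cycle 2 → 2: weight = 5, length = 1, mean = 5/1 ≈ 5.000
  cycle 0 → 1 → 0: weight = 9, length = 2, mean = 9/2 ≈ 4.500
  cycle 0 → 2 → 0: weight = 12, length = 2, mean = 12/2 ≈ 6.000
  cycle 1 → 0 → 1: weight = 9, length = 2, mean = 9/2 ≈ 4.500
Minimum mean = 2.000, attained e.g. along the cycle 0 → 1 → 2 → 0 with weight 6 and length 3. So λ(A) = 6/3 = 2.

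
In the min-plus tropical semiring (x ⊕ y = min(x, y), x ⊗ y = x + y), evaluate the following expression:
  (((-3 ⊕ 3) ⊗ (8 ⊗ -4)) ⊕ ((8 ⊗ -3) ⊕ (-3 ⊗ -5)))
(((-3 ⊕ 3) ⊗ (8 ⊗ -4)) ⊕ ((8 ⊗ -3) ⊕ (-3 ⊗ -5))) = -8

Expand innermost to outermost. Recall ⊕ takes the minimum of its arguments and ⊗ takes their sum. Working out the expression (((-3 ⊕ 3) ⊗ (8 ⊗ -4)) ⊕ ((8 ⊗ -3) ⊕ (-3 ⊗ -5))) gives -8.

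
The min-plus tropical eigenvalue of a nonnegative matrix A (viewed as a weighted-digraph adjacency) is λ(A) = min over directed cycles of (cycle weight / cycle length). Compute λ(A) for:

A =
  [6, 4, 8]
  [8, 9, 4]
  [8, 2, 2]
λ(A) = 2

Enumerate directed cycles and compute their means (weight / length). Sample:
  cycle 0 → 0: weight = 6, length = 1, mean = 6/1 ≈ 6.000
  cycle 1 → 1: weight = 9, length = 1, mean = 9/1 ≈ 9.000
  cycle 2 → 2: weight = 2, length = 1, mean = 2/1 ≈ 2.000
  cycle 0 → 1 → 0: weight = 12, length = 2, mean = 12/2 ≈ 6.000
  cycle 0 → 2 → 0: weight = 16, length = 2, mean = 16/2 ≈ 8.000
  cycle 1 → 0 → 1: weight = 12, length = 2, mean = 12/2 ≈ 6.000
Minimum mean = 2.000, attained e.g. along the cycle 2 → 2 with weight 2 and length 1. So λ(A) = 2/1 = 2.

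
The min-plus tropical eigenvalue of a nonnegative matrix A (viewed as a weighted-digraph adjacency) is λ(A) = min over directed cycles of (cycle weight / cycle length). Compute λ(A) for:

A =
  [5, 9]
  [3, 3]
λ(A) = 3

Enumerate directed cycles and compute their means (weight / length). Sample:
  cycle 0 → 0: weight = 5, length = 1, mean = 5/1 ≈ 5.000
  cycle 1 → 1: weight = 3, length = 1, mean = 3/1 ≈ 3.000
  cycle 0 → 1 → 0: weight = 12, length = 2, mean = 12/2 ≈ 6.000
  cycle 1 → 0 → 1: weight = 12, length = 2, mean = 12/2 ≈ 6.000
Minimum mean = 3.000, attained e.g. along the cycle 1 → 1 with weight 3 and length 1. So λ(A) = 3/1 = 3.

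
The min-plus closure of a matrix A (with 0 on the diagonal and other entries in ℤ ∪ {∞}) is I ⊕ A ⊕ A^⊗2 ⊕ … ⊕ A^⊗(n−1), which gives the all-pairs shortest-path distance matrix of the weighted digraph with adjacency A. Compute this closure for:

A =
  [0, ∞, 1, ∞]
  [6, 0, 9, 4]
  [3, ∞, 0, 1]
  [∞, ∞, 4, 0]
Closure =
  [0, ∞, 1, 2]
  [6, 0, 7, 4]
  [3, ∞, 0, 1]
  [7, ∞, 4, 0]

This is the Floyd-Warshall all-pairs shortest-path computation. For each intermediate vertex k = 0, 1, …, 3, update dist[i][j] ← min(dist[i][j], dist[i][k] + dist[k][j]). The final matrix gives, for each (i, j), the minimum total weight of any directed path from i to j (possibly empty when i = j).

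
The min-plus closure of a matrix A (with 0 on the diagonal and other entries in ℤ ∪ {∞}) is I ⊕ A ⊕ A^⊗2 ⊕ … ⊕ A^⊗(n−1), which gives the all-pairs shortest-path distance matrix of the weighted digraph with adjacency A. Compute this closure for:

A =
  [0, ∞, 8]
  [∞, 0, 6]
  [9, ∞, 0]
Closure =
  [0, ∞, 8]
  [15, 0, 6]
  [9, ∞, 0]

This is the Floyd-Warshall all-pairs shortest-path computation. For each intermediate vertex k = 0, 1, …, 2, update dist[i][j] ← min(dist[i][j], dist[i][k] + dist[k][j]). The final matrix gives, for each (i, j), the minimum total weight of any directed path from i to j (possibly empty when i = j).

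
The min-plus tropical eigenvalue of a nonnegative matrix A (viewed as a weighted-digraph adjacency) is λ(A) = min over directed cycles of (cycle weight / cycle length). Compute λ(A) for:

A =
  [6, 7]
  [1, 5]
λ(A) = 4

Enumerate directed cycles and compute their means (weight / length). Sample:
  cycle 0 → 0: weight = 6, length = 1, mean = 6/1 ≈ 6.000
  cycle 1 → 1: weight = 5, length = 1, mean = 5/1 ≈ 5.000
  cycle 0 → 1 → 0: weight = 8, length = 2, mean = 8/2 ≈ 4.000
  cycle 1 → 0 → 1: weight = 8, length = 2, mean = 8/2 ≈ 4.000
Minimum mean = 4.000, attained e.g. along the cycle 0 → 1 → 0 with weight 8 and length 2. So λ(A) = 8/2 = 4.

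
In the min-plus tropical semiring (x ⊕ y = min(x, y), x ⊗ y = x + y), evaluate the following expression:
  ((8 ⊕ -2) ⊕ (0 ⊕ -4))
((8 ⊕ -2) ⊕ (0 ⊕ -4)) = -4

Expand innermost to outermost. Recall ⊕ takes the minimum of its arguments and ⊗ takes their sum. Working out the expression ((8 ⊕ -2) ⊕ (0 ⊕ -4)) gives -4.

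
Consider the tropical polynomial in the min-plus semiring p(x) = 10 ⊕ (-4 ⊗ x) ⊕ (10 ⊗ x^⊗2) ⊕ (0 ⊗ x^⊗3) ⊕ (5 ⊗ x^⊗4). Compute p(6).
p(6) = 2

A tropical monomial a ⊗ x^⊗i evaluates to a + i · x. Evaluating each term at x = 6:
  Term 0 contributes 10 + 0 · 6 = 10
  Term 1 contributes -4 + 1 · 6 = 2
  Term 2 contributes 10 + 2 · 6 = 22
  Term 3 contributes 0 + 3 · 6 = 18
  Term 4 contributes 5 + 4 · 6 = 29
p(6) = ⊕ of these = min[10, 2, 22, 18, 29] = 2.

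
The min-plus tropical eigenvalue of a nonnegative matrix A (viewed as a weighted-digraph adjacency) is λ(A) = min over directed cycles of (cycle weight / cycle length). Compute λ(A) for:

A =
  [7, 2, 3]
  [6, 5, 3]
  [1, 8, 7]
λ(A) = 2

Enumerate directed cycles and compute their means (weight / length). Sample:
  cycle 0 → 0: weight = 7, length = 1, mean = 7/1 ≈ 7.000
  cycle 1 → 1: weight = 5, length = 1, mean = 5/1 ≈ 5.000
  cycle 2 → 2: weight = 7, length = 1, mean = 7/1 ≈ 7.000
  cycle 0 → 1 → 0: weight = 8, length = 2, mean = 8/2 ≈ 4.000
  cycle 0 → 2 → 0: weight = 4, length = 2, mean = 4/2 ≈ 2.000
  cycle 1 → 0 → 1: weight = 8, length = 2, mean = 8/2 ≈ 4.000
Minimum mean = 2.000, attained e.g. along the cycle 0 → 2 → 0 with weight 4 and length 2. So λ(A) = 4/2 = 2.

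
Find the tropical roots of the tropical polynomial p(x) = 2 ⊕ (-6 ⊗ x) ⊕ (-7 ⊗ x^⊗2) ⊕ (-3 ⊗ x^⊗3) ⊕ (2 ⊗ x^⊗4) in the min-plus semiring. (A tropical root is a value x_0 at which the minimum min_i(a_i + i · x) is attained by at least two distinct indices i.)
Roots: {-5, -4, 1, 8}

Each tropical root is a break point of the lower envelope of the lines y = a_i + i · x (there are 5 lines, with slopes 0, 1, ..., 4). Only the lines that attain the minimum somewhere contribute to roots; other lines are dominated. Here the surviving (envelope) indices are i = 4, i = 3, i = 2, i = 1, i = 0.
Intersections between consecutive envelope lines give the roots: for adjacent envelope indices i < j the intersection is x = (a_i − a_j) / (j − i). Reading off the sorted break points: {-5, -4, 1, 8}.
Verification: at each break x_0, at least two indices attain the minimum of min_i(a_i + i · x_0).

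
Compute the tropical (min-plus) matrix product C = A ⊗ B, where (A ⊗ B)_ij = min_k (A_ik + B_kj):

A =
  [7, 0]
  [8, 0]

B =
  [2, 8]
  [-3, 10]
A ⊗ B =
  [-3, 10]
  [-3, 10]

Apply the min-plus product entry-by-entry:
  C[0][0] = min over k of (A[0][0] + B[0][0] = 7 + 2 = 9, A[0][1] + B[1][0] = 0 + -3 = -3) = -3 (attained at k = 1)
  C[0][1] = min over k of (A[0][0] + B[0][1] = 7 + 8 = 15, A[0][1] + B[1][1] = 0 + 10 = 10) = 10 (attained at k = 1)
  C[1][0] = min over k of (A[1][0] + B[0][0] = 8 + 2 = 10, A[1][1] + B[1][0] = 0 + -3 = -3) = -3 (attained at k = 1)
  C[1][1] = min over k of (A[1][0] + B[0][1] = 8 + 8 = 16, A[1][1] + B[1][1] = 0 + 10 = 10) = 10 (attained at k = 1)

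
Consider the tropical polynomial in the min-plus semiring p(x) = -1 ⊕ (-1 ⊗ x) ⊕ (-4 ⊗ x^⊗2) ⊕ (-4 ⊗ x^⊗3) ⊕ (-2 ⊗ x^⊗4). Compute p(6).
p(6) = -1

A tropical monomial a ⊗ x^⊗i evaluates to a + i · x. Evaluating each term at x = 6:
  Term 0 contributes -1 + 0 · 6 = -1
  Term 1 contributes -1 + 1 · 6 = 5
  Term 2 contributes -4 + 2 · 6 = 8
  Term 3 contributes -4 + 3 · 6 = 14
  Term 4 contributes -2 + 4 · 6 = 22
p(6) = ⊕ of these = min[-1, 5, 8, 14, 22] = -1.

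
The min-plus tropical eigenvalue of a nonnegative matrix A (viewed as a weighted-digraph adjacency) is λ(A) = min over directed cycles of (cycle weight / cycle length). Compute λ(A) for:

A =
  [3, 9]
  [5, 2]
λ(A) = 2

Enumerate directed cycles and compute their means (weight / length). Sample:
  cycle 0 → 0: weight = 3, length = 1, mean = 3/1 ≈ 3.000
  cycle 1 → 1: weight = 2, length = 1, mean = 2/1 ≈ 2.000
  cycle 0 → 1 → 0: weight = 14, length = 2, mean = 14/2 ≈ 7.000
  cycle 1 → 0 → 1: weight = 14, length = 2, mean = 14/2 ≈ 7.000
Minimum mean = 2.000, attained e.g. along the cycle 1 → 1 with weight 2 and length 1. So λ(A) = 2/1 = 2.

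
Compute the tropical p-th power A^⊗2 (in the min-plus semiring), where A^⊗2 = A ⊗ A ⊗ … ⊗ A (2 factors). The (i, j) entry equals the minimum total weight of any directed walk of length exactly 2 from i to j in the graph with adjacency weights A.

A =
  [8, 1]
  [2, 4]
A^⊗2 =
  [3, 5]
  [6, 3]

Each entry (A^⊗2)_ij equals the minimum over all length-2 walks i = v_0 → v_1 → … → v_2 = j of Σ_t A[v_t][v_{t+1}]. For example, for (i, j) = (0, 1) we minimise over 2 possible intermediate vertex sequences; the minimum is 5, attained along the walk 0 → 1 → 1.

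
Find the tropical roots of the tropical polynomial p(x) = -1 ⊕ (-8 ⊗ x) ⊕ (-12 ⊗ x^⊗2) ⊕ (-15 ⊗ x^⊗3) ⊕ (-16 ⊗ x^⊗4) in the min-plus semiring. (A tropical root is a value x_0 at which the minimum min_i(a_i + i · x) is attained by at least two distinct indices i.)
Roots: {1, 3, 4, 7}

Each tropical root is a break point of the lower envelope of the lines y = a_i + i · x (there are 5 lines, with slopes 0, 1, ..., 4). Only the lines that attain the minimum somewhere contribute to roots; other lines are dominated. Here the surviving (envelope) indices are i = 4, i = 3, i = 2, i = 1, i = 0.
Intersections between consecutive envelope lines give the roots: for adjacent envelope indices i < j the intersection is x = (a_i − a_j) / (j − i). Reading off the sorted break points: {1, 3, 4, 7}.
Verification: at each break x_0, at least two indices attain the minimum of min_i(a_i + i · x_0).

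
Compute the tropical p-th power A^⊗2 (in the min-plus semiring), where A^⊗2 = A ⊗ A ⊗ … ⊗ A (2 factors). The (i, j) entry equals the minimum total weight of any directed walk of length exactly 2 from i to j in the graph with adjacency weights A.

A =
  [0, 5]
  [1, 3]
A^⊗2 =
  [0, 5]
  [1, 6]

Each entry (A^⊗2)_ij equals the minimum over all length-2 walks i = v_0 → v_1 → … → v_2 = j of Σ_t A[v_t][v_{t+1}]. For example, for (i, j) = (0, 1) we minimise over 2 possible intermediate vertex sequences; the minimum is 5, attained along the walk 0 → 0 → 1.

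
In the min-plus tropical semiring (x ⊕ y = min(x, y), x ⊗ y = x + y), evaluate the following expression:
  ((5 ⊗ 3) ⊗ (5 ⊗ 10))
((5 ⊗ 3) ⊗ (5 ⊗ 10)) = 23

Expand innermost to outermost. Recall ⊕ takes the minimum of its arguments and ⊗ takes their sum. Working out the expression ((5 ⊗ 3) ⊗ (5 ⊗ 10)) gives 23.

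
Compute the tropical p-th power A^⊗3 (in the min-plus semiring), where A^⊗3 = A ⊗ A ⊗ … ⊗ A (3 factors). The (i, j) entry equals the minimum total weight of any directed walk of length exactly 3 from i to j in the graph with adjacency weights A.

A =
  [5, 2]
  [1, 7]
A^⊗3 =
  [8, 5]
  [4, 8]

Each entry (A^⊗3)_ij equals the minimum over all length-3 walks i = v_0 → v_1 → … → v_3 = j of Σ_t A[v_t][v_{t+1}]. For example, for (i, j) = (0, 1) we minimise over 4 possible intermediate vertex sequences; the minimum is 5, attained along the walk 0 → 1 → 0 → 1.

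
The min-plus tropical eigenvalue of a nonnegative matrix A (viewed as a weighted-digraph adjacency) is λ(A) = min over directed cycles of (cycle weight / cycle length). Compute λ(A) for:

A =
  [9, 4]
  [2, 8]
λ(A) = 3

Enumerate directed cycles and compute their means (weight / length). Sample:
  cycle 0 → 0: weight = 9, length = 1, mean = 9/1 ≈ 9.000
  cycle 1 → 1: weight = 8, length = 1, mean = 8/1 ≈ 8.000
  cycle 0 → 1 → 0: weight = 6, length = 2, mean = 6/2 ≈ 3.000
  cycle 1 → 0 → 1: weight = 6, length = 2, mean = 6/2 ≈ 3.000
Minimum mean = 3.000, attained e.g. along the cycle 0 → 1 → 0 with weight 6 and length 2. So λ(A) = 6/2 = 3.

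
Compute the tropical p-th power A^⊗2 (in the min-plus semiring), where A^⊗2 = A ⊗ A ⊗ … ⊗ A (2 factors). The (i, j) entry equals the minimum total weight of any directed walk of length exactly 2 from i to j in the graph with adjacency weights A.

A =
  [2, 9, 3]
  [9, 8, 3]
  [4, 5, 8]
A^⊗2 =
  [4, 8, 5]
  [7, 8, 11]
  [6, 13, 7]

Each entry (A^⊗2)_ij equals the minimum over all length-2 walks i = v_0 → v_1 → … → v_2 = j of Σ_t A[v_t][v_{t+1}]. For example, for (i, j) = (0, 2) we minimise over 3 possible intermediate vertex sequences; the minimum is 5, attained along the walk 0 → 0 → 2.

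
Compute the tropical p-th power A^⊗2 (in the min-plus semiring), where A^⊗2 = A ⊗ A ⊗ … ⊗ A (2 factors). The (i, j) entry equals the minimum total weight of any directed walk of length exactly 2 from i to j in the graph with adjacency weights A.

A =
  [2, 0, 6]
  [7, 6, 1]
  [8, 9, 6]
A^⊗2 =
  [4, 2, 1]
  [9, 7, 7]
  [10, 8, 10]

Each entry (A^⊗2)_ij equals the minimum over all length-2 walks i = v_0 → v_1 → … → v_2 = j of Σ_t A[v_t][v_{t+1}]. For example, for (i, j) = (0, 2) we minimise over 3 possible intermediate vertex sequences; the minimum is 1, attained along the walk 0 → 1 → 2.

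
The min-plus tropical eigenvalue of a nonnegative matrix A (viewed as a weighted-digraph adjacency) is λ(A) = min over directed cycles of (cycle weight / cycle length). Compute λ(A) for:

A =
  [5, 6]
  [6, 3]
λ(A) = 3

Enumerate directed cycles and compute their means (weight / length). Sample:
  cycle 0 → 0: weight = 5, length = 1, mean = 5/1 ≈ 5.000
  cycle 1 → 1: weight = 3, length = 1, mean = 3/1 ≈ 3.000
  cycle 0 → 1 → 0: weight = 12, length = 2, mean = 12/2 ≈ 6.000
  cycle 1 → 0 → 1: weight = 12, length = 2, mean = 12/2 ≈ 6.000
Minimum mean = 3.000, attained e.g. along the cycle 1 → 1 with weight 3 and length 1. So λ(A) = 3/1 = 3.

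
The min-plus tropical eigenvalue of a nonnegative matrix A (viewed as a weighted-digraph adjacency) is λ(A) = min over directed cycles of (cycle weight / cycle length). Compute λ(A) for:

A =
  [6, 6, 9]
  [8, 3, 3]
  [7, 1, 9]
λ(A) = 2

Enumerate directed cycles and compute their means (weight / length). Sample:
  cycle 0 → 0: weight = 6, length = 1, mean = 6/1 ≈ 6.000
  cycle 1 → 1: weight = 3, length = 1, mean = 3/1 ≈ 3.000
  cycle 2 → 2: weight = 9, length = 1, mean = 9/1 ≈ 9.000
  cycle 0 → 1 → 0: weight = 14, length = 2, mean = 14/2 ≈ 7.000
  cycle 0 → 2 → 0: weight = 16, length = 2, mean = 16/2 ≈ 8.000
  cycle 1 → 0 → 1: weight = 14, length = 2, mean = 14/2 ≈ 7.000
Minimum mean = 2.000, attained e.g. along the cycle 1 → 2 → 1 with weight 4 and length 2. So λ(A) = 4/2 = 2.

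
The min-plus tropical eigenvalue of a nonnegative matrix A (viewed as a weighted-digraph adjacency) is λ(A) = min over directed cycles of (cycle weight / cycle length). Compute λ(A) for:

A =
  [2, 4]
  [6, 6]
λ(A) = 2

Enumerate directed cycles and compute their means (weight / length). Sample:
  cycle 0 → 0: weight = 2, length = 1, mean = 2/1 ≈ 2.000
  cycle 1 → 1: weight = 6, length = 1, mean = 6/1 ≈ 6.000
  cycle 0 → 1 → 0: weight = 10, length = 2, mean = 10/2 ≈ 5.000
  cycle 1 → 0 → 1: weight = 10, length = 2, mean = 10/2 ≈ 5.000
Minimum mean = 2.000, attained e.g. along the cycle 0 → 0 with weight 2 and length 1. So λ(A) = 2/1 = 2.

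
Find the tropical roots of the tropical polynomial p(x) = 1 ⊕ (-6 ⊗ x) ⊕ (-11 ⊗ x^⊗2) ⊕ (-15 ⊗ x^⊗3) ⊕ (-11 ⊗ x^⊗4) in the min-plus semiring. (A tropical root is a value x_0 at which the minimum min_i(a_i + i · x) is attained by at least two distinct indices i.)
Roots: {-4, 4, 5, 7}

Each tropical root is a break point of the lower envelope of the lines y = a_i + i · x (there are 5 lines, with slopes 0, 1, ..., 4). Only the lines that attain the minimum somewhere contribute to roots; other lines are dominated. Here the surviving (envelope) indices are i = 4, i = 3, i = 2, i = 1, i = 0.
Intersections between consecutive envelope lines give the roots: for adjacent envelope indices i < j the intersection is x = (a_i − a_j) / (j − i). Reading off the sorted break points: {-4, 4, 5, 7}.
Verification: at each break x_0, at least two indices attain the minimum of min_i(a_i + i · x_0).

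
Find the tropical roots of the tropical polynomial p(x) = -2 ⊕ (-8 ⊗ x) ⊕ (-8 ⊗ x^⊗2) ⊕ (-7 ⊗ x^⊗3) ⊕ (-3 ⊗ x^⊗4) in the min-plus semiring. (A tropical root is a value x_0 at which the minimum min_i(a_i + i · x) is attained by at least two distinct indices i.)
Roots: {-4, -1, 0, 6}

Each tropical root is a break point of the lower envelope of the lines y = a_i + i · x (there are 5 lines, with slopes 0, 1, ..., 4). Only the lines that attain the minimum somewhere contribute to roots; other lines are dominated. Here the surviving (envelope) indices are i = 4, i = 3, i = 2, i = 1, i = 0.
Intersections between consecutive envelope lines give the roots: for adjacent envelope indices i < j the intersection is x = (a_i − a_j) / (j − i). Reading off the sorted break points: {-4, -1, 0, 6}.
Verification: at each break x_0, at least two indices attain the minimum of min_i(a_i + i · x_0).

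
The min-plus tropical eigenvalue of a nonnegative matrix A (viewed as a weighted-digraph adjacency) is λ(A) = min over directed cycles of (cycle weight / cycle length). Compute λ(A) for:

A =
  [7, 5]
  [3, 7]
λ(A) = 4

Enumerate directed cycles and compute their means (weight / length). Sample:
  cycle 0 → 0: weight = 7, length = 1, mean = 7/1 ≈ 7.000
  cycle 1 → 1: weight = 7, length = 1, mean = 7/1 ≈ 7.000
  cycle 0 → 1 → 0: weight = 8, length = 2, mean = 8/2 ≈ 4.000
  cycle 1 → 0 → 1: weight = 8, length = 2, mean = 8/2 ≈ 4.000
Minimum mean = 4.000, attained e.g. along the cycle 0 → 1 → 0 with weight 8 and length 2. So λ(A) = 8/2 = 4.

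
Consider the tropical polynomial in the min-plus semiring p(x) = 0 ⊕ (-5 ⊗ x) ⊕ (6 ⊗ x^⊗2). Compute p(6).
p(6) = 0

A tropical monomial a ⊗ x^⊗i evaluates to a + i · x. Evaluating each term at x = 6:
  Term 0 contributes 0 + 0 · 6 = 0
  Term 1 contributes -5 + 1 · 6 = 1
  Term 2 contributes 6 + 2 · 6 = 18
p(6) = ⊕ of these = min[0, 1, 18] = 0.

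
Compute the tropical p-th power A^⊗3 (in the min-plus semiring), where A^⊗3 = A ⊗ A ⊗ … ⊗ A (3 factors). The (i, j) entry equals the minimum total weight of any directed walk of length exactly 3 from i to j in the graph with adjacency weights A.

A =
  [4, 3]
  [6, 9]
A^⊗3 =
  [12, 11]
  [14, 13]

Each entry (A^⊗3)_ij equals the minimum over all length-3 walks i = v_0 → v_1 → … → v_3 = j of Σ_t A[v_t][v_{t+1}]. For example, for (i, j) = (0, 1) we minimise over 4 possible intermediate vertex sequences; the minimum is 11, attained along the walk 0 → 0 → 0 → 1.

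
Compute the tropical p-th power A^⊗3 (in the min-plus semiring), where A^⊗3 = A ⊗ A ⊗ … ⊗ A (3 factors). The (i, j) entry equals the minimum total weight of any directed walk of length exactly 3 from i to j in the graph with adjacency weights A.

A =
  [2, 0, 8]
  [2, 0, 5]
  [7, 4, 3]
A^⊗3 =
  [2, 0, 5]
  [2, 0, 5]
  [6, 4, 9]

Each entry (A^⊗3)_ij equals the minimum over all length-3 walks i = v_0 → v_1 → … → v_3 = j of Σ_t A[v_t][v_{t+1}]. For example, for (i, j) = (0, 2) we minimise over 9 possible intermediate vertex sequences; the minimum is 5, attained along the walk 0 → 1 → 1 → 2.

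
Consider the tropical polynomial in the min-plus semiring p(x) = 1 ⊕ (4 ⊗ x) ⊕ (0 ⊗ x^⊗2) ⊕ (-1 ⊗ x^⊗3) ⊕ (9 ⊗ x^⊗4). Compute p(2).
p(2) = 1

A tropical monomial a ⊗ x^⊗i evaluates to a + i · x. Evaluating each term at x = 2:
  Term 0 contributes 1 + 0 · 2 = 1
  Term 1 contributes 4 + 1 · 2 = 6
  Term 2 contributes 0 + 2 · 2 = 4
  Term 3 contributes -1 + 3 · 2 = 5
  Term 4 contributes 9 + 4 · 2 = 17
p(2) = ⊕ of these = min[1, 6, 4, 5, 17] = 1.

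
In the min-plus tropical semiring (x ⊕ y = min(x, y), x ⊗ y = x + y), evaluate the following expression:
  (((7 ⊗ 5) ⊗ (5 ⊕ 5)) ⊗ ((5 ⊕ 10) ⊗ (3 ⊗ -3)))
(((7 ⊗ 5) ⊗ (5 ⊕ 5)) ⊗ ((5 ⊕ 10) ⊗ (3 ⊗ -3))) = 22

Expand innermost to outermost. Recall ⊕ takes the minimum of its arguments and ⊗ takes their sum. Working out the expression (((7 ⊗ 5) ⊗ (5 ⊕ 5)) ⊗ ((5 ⊕ 10) ⊗ (3 ⊗ -3))) gives 22.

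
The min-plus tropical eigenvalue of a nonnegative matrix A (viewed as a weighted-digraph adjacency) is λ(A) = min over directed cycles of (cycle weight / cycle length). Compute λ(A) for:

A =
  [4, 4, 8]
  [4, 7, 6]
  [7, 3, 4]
λ(A) = 4

Enumerate directed cycles and compute their means (weight / length). Sample:
  cycle 0 → 0: weight = 4, length = 1, mean = 4/1 ≈ 4.000
  cycle 1 → 1: weight = 7, length = 1, mean = 7/1 ≈ 7.000
  cycle 2 → 2: weight = 4, length = 1, mean = 4/1 ≈ 4.000
  cycle 0 → 1 → 0: weight = 8, length = 2, mean = 8/2 ≈ 4.000
  cycle 0 → 2 → 0: weight = 15, length = 2, mean = 15/2 ≈ 7.500
  cycle 1 → 0 → 1: weight = 8, length = 2, mean = 8/2 ≈ 4.000
Minimum mean = 4.000, attained e.g. along the cycle 0 → 0 with weight 4 and length 1. So λ(A) = 4/1 = 4.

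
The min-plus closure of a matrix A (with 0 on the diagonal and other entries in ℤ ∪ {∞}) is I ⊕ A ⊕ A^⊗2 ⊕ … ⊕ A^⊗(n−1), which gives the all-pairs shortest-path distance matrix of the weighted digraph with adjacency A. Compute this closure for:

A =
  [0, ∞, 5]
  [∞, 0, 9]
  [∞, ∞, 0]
Closure =
  [0, ∞, 5]
  [∞, 0, 9]
  [∞, ∞, 0]

This is the Floyd-Warshall all-pairs shortest-path computation. For each intermediate vertex k = 0, 1, …, 2, update dist[i][j] ← min(dist[i][j], dist[i][k] + dist[k][j]). The final matrix gives, for each (i, j), the minimum total weight of any directed path from i to j (possibly empty when i = j).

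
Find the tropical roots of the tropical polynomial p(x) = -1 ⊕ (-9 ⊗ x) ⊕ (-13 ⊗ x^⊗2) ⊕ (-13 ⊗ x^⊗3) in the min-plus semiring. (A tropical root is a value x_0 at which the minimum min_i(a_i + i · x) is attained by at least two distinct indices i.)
Roots: {0, 4, 8}

Each tropical root is a break point of the lower envelope of the lines y = a_i + i · x (there are 4 lines, with slopes 0, 1, ..., 3). Only the lines that attain the minimum somewhere contribute to roots; other lines are dominated. Here the surviving (envelope) indices are i = 3, i = 2, i = 1, i = 0.
Intersections between consecutive envelope lines give the roots: for adjacent envelope indices i < j the intersection is x = (a_i − a_j) / (j − i). Reading off the sorted break points: {0, 4, 8}.
Verification: at each break x_0, at least two indices attain the minimum of min_i(a_i + i · x_0).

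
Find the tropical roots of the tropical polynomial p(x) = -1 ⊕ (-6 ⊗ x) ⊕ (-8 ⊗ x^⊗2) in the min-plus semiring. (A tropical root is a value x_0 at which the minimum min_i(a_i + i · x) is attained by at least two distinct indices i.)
Roots: {2, 5}

Each tropical root is a break point of the lower envelope of the lines y = a_i + i · x (there are 3 lines, with slopes 0, 1, ..., 2). Only the lines that attain the minimum somewhere contribute to roots; other lines are dominated. Here the surviving (envelope) indices are i = 2, i = 1, i = 0.
Intersections between consecutive envelope lines give the roots: for adjacent envelope indices i < j the intersection is x = (a_i − a_j) / (j − i). Reading off the sorted break points: {2, 5}.
Verification: at each break x_0, at least two indices attain the minimum of min_i(a_i + i · x_0).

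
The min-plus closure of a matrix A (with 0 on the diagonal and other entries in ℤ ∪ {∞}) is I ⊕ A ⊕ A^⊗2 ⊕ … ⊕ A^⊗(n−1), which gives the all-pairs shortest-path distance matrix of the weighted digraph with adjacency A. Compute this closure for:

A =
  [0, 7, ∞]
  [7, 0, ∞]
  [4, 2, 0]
Closure =
  [0, 7, ∞]
  [7, 0, ∞]
  [4, 2, 0]

This is the Floyd-Warshall all-pairs shortest-path computation. For each intermediate vertex k = 0, 1, …, 2, update dist[i][j] ← min(dist[i][j], dist[i][k] + dist[k][j]). The final matrix gives, for each (i, j), the minimum total weight of any directed path from i to j (possibly empty when i = j).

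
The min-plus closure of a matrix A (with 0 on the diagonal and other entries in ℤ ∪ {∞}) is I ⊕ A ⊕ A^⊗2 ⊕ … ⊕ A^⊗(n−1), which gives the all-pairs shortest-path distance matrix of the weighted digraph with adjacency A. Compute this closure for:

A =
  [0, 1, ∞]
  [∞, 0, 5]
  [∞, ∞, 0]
Closure =
  [0, 1, 6]
  [∞, 0, 5]
  [∞, ∞, 0]

This is the Floyd-Warshall all-pairs shortest-path computation. For each intermediate vertex k = 0, 1, …, 2, update dist[i][j] ← min(dist[i][j], dist[i][k] + dist[k][j]). The final matrix gives, for each (i, j), the minimum total weight of any directed path from i to j (possibly empty when i = j).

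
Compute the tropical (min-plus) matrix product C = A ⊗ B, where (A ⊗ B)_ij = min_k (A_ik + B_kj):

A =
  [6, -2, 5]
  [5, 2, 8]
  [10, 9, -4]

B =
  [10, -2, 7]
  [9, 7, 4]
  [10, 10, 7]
A ⊗ B =
  [7, 4, 2]
  [11, 3, 6]
  [6, 6, 3]

Apply the min-plus product entry-by-entry:
  C[0][0] = min over k of (A[0][0] + B[0][0] = 6 + 10 = 16, A[0][1] + B[1][0] = -2 + 9 = 7, A[0][2] + B[2][0] = 5 + 10 = 15) = 7 (attained at k = 1)
  C[0][1] = min over k of (A[0][0] + B[0][1] = 6 + -2 = 4, A[0][1] + B[1][1] = -2 + 7 = 5, A[0][2] + B[2][1] = 5 + 10 = 15) = 4 (attained at k = 0)
  C[0][2] = min over k of (A[0][0] + B[0][2] = 6 + 7 = 13, A[0][1] + B[1][2] = -2 + 4 = 2, A[0][2] + B[2][2] = 5 + 7 = 12) = 2 (attained at k = 1)
  C[1][0] = min over k of (A[1][0] + B[0][0] = 5 + 10 = 15, A[1][1] + B[1][0] = 2 + 9 = 11, A[1][2] + B[2][0] = 8 + 10 = 18) = 11 (attained at k = 1)
  C[1][1] = min over k of (A[1][0] + B[0][1] = 5 + -2 = 3, A[1][1] + B[1][1] = 2 + 7 = 9, A[1][2] + B[2][1] = 8 + 10 = 18) = 3 (attained at k = 0)
  C[1][2] = min over k of (A[1][0] + B[0][2] = 5 + 7 = 12, A[1][1] + B[1][2] = 2 + 4 = 6, A[1][2] + B[2][2] = 8 + 7 = 15) = 6 (attained at k = 1)
  C[2][0] = min over k of (A[2][0] + B[0][0] = 10 + 10 = 20, A[2][1] + B[1][0] = 9 + 9 = 18, A[2][2] + B[2][0] = -4 + 10 = 6) = 6 (attained at k = 2)
  C[2][1] = min over k of (A[2][0] + B[0][1] = 10 + -2 = 8, A[2][1] + B[1][1] = 9 + 7 = 16, A[2][2] + B[2][1] = -4 + 10 = 6) = 6 (attained at k = 2)
  C[2][2] = min over k of (A[2][0] + B[0][2] = 10 + 7 = 17, A[2][1] + B[1][2] = 9 + 4 = 13, A[2][2] + B[2][2] = -4 + 7 = 3) = 3 (attained at k = 2)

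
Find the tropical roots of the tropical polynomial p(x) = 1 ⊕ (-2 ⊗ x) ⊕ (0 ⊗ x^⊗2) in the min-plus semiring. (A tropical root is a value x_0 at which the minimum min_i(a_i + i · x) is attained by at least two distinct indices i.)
Roots: {-2, 3}

Each tropical root is a break point of the lower envelope of the lines y = a_i + i · x (there are 3 lines, with slopes 0, 1, ..., 2). Only the lines that attain the minimum somewhere contribute to roots; other lines are dominated. Here the surviving (envelope) indices are i = 2, i = 1, i = 0.
Intersections between consecutive envelope lines give the roots: for adjacent envelope indices i < j the intersection is x = (a_i − a_j) / (j − i). Reading off the sorted break points: {-2, 3}.
Verification: at each break x_0, at least two indices attain the minimum of min_i(a_i + i · x_0).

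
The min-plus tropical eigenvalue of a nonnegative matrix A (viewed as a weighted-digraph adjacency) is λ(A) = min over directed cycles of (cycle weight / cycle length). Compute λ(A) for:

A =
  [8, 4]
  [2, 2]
λ(A) = 2

Enumerate directed cycles and compute their means (weight / length). Sample:
  cycle 0 → 0: weight = 8, length = 1, mean = 8/1 ≈ 8.000
  cycle 1 → 1: weight = 2, length = 1, mean = 2/1 ≈ 2.000
  cycle 0 → 1 → 0: weight = 6, length = 2, mean = 6/2 ≈ 3.000
  cycle 1 → 0 → 1: weight = 6, length = 2, mean = 6/2 ≈ 3.000
Minimum mean = 2.000, attained e.g. along the cycle 1 → 1 with weight 2 and length 1. So λ(A) = 2/1 = 2.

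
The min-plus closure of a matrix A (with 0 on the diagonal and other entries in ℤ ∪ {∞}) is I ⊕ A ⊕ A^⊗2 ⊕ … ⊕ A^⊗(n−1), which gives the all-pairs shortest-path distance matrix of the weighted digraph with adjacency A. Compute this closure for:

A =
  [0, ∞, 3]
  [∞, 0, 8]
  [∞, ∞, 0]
Closure =
  [0, ∞, 3]
  [∞, 0, 8]
  [∞, ∞, 0]

This is the Floyd-Warshall all-pairs shortest-path computation. For each intermediate vertex k = 0, 1, …, 2, update dist[i][j] ← min(dist[i][j], dist[i][k] + dist[k][j]). The final matrix gives, for each (i, j), the minimum total weight of any directed path from i to j (possibly empty when i = j).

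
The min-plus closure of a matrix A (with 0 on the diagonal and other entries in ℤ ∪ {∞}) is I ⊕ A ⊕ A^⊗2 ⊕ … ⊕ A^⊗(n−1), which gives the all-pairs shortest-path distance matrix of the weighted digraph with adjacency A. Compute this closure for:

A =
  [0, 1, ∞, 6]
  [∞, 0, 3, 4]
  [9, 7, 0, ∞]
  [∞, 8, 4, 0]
Closure =
  [0, 1, 4, 5]
  [12, 0, 3, 4]
  [9, 7, 0, 11]
  [13, 8, 4, 0]

This is the Floyd-Warshall all-pairs shortest-path computation. For each intermediate vertex k = 0, 1, …, 3, update dist[i][j] ← min(dist[i][j], dist[i][k] + dist[k][j]). The final matrix gives, for each (i, j), the minimum total weight of any directed path from i to j (possibly empty when i = j).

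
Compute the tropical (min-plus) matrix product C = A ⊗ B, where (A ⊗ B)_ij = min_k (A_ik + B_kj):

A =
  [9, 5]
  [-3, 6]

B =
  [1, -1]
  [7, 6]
A ⊗ B =
  [10, 8]
  [-2, -4]

Apply the min-plus product entry-by-entry:
  C[0][0] = min over k of (A[0][0] + B[0][0] = 9 + 1 = 10, A[0][1] + B[1][0] = 5 + 7 = 12) = 10 (attained at k = 0)
  C[0][1] = min over k of (A[0][0] + B[0][1] = 9 + -1 = 8, A[0][1] + B[1][1] = 5 + 6 = 11) = 8 (attained at k = 0)
  C[1][0] = min over k of (A[1][0] + B[0][0] = -3 + 1 = -2, A[1][1] + B[1][0] = 6 + 7 = 13) = -2 (attained at k = 0)
  C[1][1] = min over k of (A[1][0] + B[0][1] = -3 + -1 = -4, A[1][1] + B[1][1] = 6 + 6 = 12) = -4 (attained at k = 0)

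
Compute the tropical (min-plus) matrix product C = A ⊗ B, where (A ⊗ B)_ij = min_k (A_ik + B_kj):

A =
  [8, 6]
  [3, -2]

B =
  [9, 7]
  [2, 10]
A ⊗ B =
  [8, 15]
  [0, 8]

Apply the min-plus product entry-by-entry:
  C[0][0] = min over k of (A[0][0] + B[0][0] = 8 + 9 = 17, A[0][1] + B[1][0] = 6 + 2 = 8) = 8 (attained at k = 1)
  C[0][1] = min over k of (A[0][0] + B[0][1] = 8 + 7 = 15, A[0][1] + B[1][1] = 6 + 10 = 16) = 15 (attained at k = 0)
  C[1][0] = min over k of (A[1][0] + B[0][0] = 3 + 9 = 12, A[1][1] + B[1][0] = -2 + 2 = 0) = 0 (attained at k = 1)
  C[1][1] = min over k of (A[1][0] + B[0][1] = 3 + 7 = 10, A[1][1] + B[1][1] = -2 + 10 = 8) = 8 (attained at k = 1)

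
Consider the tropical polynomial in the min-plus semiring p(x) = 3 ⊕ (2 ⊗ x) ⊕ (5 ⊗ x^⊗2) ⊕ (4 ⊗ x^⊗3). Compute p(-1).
p(-1) = 1

A tropical monomial a ⊗ x^⊗i evaluates to a + i · x. Evaluating each term at x = -1:
  Term 0 contributes 3 + 0 · -1 = 3
  Term 1 contributes 2 + 1 · -1 = 1
  Term 2 contributes 5 + 2 · -1 = 3
  Term 3 contributes 4 + 3 · -1 = 1
p(-1) = ⊕ of these = min[3, 1, 3, 1] = 1.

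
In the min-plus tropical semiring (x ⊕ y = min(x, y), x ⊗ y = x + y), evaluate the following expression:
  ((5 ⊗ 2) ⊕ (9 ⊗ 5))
((5 ⊗ 2) ⊕ (9 ⊗ 5)) = 7

Expand innermost to outermost. Recall ⊕ takes the minimum of its arguments and ⊗ takes their sum. Working out the expression ((5 ⊗ 2) ⊕ (9 ⊗ 5)) gives 7.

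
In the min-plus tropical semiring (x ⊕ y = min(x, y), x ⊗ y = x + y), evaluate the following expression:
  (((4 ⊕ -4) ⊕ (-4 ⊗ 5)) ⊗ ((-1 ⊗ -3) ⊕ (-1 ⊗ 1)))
(((4 ⊕ -4) ⊕ (-4 ⊗ 5)) ⊗ ((-1 ⊗ -3) ⊕ (-1 ⊗ 1))) = -8

Expand innermost to outermost. Recall ⊕ takes the minimum of its arguments and ⊗ takes their sum. Working out the expression (((4 ⊕ -4) ⊕ (-4 ⊗ 5)) ⊗ ((-1 ⊗ -3) ⊕ (-1 ⊗ 1))) gives -8.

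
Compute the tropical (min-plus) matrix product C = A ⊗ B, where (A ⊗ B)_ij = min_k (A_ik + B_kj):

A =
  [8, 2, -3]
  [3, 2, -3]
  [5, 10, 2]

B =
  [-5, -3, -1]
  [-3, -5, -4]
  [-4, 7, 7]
A ⊗ B =
  [-7, -3, -2]
  [-7, -3, -2]
  [-2, 2, 4]

Apply the min-plus product entry-by-entry:
  C[0][0] = min over k of (A[0][0] + B[0][0] = 8 + -5 = 3, A[0][1] + B[1][0] = 2 + -3 = -1, A[0][2] + B[2][0] = -3 + -4 = -7) = -7 (attained at k = 2)
  C[0][1] = min over k of (A[0][0] + B[0][1] = 8 + -3 = 5, A[0][1] + B[1][1] = 2 + -5 = -3, A[0][2] + B[2][1] = -3 + 7 = 4) = -3 (attained at k = 1)
  C[0][2] = min over k of (A[0][0] + B[0][2] = 8 + -1 = 7, A[0][1] + B[1][2] = 2 + -4 = -2, A[0][2] + B[2][2] = -3 + 7 = 4) = -2 (attained at k = 1)
  C[1][0] = min over k of (A[1][0] + B[0][0] = 3 + -5 = -2, A[1][1] + B[1][0] = 2 + -3 = -1, A[1][2] + B[2][0] = -3 + -4 = -7) = -7 (attained at k = 2)
  C[1][1] = min over k of (A[1][0] + B[0][1] = 3 + -3 = 0, A[1][1] + B[1][1] = 2 + -5 = -3, A[1][2] + B[2][1] = -3 + 7 = 4) = -3 (attained at k = 1)
  C[1][2] = min over k of (A[1][0] + B[0][2] = 3 + -1 = 2, A[1][1] + B[1][2] = 2 + -4 = -2, A[1][2] + B[2][2] = -3 + 7 = 4) = -2 (attained at k = 1)
  C[2][0] = min over k of (A[2][0] + B[0][0] = 5 + -5 = 0, A[2][1] + B[1][0] = 10 + -3 = 7, A[2][2] + B[2][0] = 2 + -4 = -2) = -2 (attained at k = 2)
  C[2][1] = min over k of (A[2][0] + B[0][1] = 5 + -3 = 2, A[2][1] + B[1][1] = 10 + -5 = 5, A[2][2] + B[2][1] = 2 + 7 = 9) = 2 (attained at k = 0)
  C[2][2] = min over k of (A[2][0] + B[0][2] = 5 + -1 = 4, A[2][1] + B[1][2] = 10 + -4 = 6, A[2][2] + B[2][2] = 2 + 7 = 9) = 4 (attained at k = 0)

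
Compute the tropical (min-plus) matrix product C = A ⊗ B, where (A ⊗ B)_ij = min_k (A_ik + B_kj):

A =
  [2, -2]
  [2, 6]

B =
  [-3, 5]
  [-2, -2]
A ⊗ B =
  [-4, -4]
  [-1, 4]

Apply the min-plus product entry-by-entry:
  C[0][0] = min over k of (A[0][0] + B[0][0] = 2 + -3 = -1, A[0][1] + B[1][0] = -2 + -2 = -4) = -4 (attained at k = 1)
  C[0][1] = min over k of (A[0][0] + B[0][1] = 2 + 5 = 7, A[0][1] + B[1][1] = -2 + -2 = -4) = -4 (attained at k = 1)
  C[1][0] = min over k of (A[1][0] + B[0][0] = 2 + -3 = -1, A[1][1] + B[1][0] = 6 + -2 = 4) = -1 (attained at k = 0)
  C[1][1] = min over k of (A[1][0] + B[0][1] = 2 + 5 = 7, A[1][1] + B[1][1] = 6 + -2 = 4) = 4 (attained at k = 1)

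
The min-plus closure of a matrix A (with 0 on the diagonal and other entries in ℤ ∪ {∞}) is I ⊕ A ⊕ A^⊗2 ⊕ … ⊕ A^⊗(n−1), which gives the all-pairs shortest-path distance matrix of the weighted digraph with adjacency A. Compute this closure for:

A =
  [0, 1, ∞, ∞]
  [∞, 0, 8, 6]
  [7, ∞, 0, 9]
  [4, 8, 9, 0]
Closure =
  [0, 1, 9, 7]
  [10, 0, 8, 6]
  [7, 8, 0, 9]
  [4, 5, 9, 0]

This is the Floyd-Warshall all-pairs shortest-path computation. For each intermediate vertex k = 0, 1, …, 3, update dist[i][j] ← min(dist[i][j], dist[i][k] + dist[k][j]). The final matrix gives, for each (i, j), the minimum total weight of any directed path from i to j (possibly empty when i = j).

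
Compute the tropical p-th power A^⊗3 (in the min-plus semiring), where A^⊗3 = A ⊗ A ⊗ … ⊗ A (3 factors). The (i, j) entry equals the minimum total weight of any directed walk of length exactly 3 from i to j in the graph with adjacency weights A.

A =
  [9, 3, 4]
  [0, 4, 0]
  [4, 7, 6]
A^⊗3 =
  [7, 6, 7]
  [3, 7, 3]
  [7, 10, 7]

Each entry (A^⊗3)_ij equals the minimum over all length-3 walks i = v_0 → v_1 → … → v_3 = j of Σ_t A[v_t][v_{t+1}]. For example, for (i, j) = (0, 2) we minimise over 9 possible intermediate vertex sequences; the minimum is 7, attained along the walk 0 → 1 → 0 → 2.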